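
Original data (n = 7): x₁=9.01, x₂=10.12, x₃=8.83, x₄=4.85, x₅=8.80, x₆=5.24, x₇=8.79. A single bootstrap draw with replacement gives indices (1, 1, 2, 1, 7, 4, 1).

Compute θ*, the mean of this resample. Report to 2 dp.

Resample values: 9.01, 9.01, 10.12, 9.01, 8.79, 4.85, 9.01.
Mean = (9.01 + 9.01 + 10.12 + 9.01 + 8.79 + 4.85 + 9.01) / 7 = 59.800 / 7 = 8.54

θ* = 8.54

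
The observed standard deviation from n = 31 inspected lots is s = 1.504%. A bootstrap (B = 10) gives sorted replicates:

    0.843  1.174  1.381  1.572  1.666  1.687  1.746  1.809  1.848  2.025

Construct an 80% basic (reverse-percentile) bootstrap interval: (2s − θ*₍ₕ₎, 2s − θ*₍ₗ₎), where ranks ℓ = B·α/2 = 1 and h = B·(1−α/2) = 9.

(1.160, 2.165)

Percentile endpoints at ranks 1 and 9: θ*₍1₎ = 0.843, θ*₍9₎ = 1.848.
Basic interval reflects these around s:
  lower = 2 × 1.504 − 1.848 = 1.160
  upper = 2 × 1.504 − 0.843 = 2.165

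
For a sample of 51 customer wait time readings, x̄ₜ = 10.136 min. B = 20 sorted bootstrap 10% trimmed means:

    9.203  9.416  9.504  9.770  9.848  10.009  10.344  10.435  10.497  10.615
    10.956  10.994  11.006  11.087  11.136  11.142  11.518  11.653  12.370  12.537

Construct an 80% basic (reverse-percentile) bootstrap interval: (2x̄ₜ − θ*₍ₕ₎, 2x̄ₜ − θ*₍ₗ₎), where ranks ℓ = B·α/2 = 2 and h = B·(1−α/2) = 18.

(8.619, 10.856)

Percentile endpoints at ranks 2 and 18: θ*₍2₎ = 9.416, θ*₍18₎ = 11.653.
Basic interval reflects these around x̄ₜ:
  lower = 2 × 10.136 − 11.653 = 8.619
  upper = 2 × 10.136 − 9.416 = 10.856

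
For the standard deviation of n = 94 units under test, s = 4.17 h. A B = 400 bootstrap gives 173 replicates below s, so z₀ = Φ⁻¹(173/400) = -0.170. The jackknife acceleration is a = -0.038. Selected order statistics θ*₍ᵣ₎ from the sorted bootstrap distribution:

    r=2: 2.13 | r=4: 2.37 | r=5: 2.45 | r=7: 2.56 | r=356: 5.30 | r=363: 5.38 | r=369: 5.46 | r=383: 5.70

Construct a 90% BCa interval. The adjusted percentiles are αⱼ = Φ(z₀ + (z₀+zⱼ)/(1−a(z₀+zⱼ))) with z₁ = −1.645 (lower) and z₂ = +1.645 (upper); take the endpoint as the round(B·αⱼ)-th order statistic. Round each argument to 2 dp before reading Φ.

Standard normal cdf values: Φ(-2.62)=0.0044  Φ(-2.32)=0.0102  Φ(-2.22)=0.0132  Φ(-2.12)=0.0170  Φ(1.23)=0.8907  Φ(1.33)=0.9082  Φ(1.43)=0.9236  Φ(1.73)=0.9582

(2.56, 5.30)

Lower: z₀ + z₁ = -0.170 + (-1.645) = -1.815; 1 − a(z₀+z₁) = 1 − (-0.038)(-1.815) = 0.9310; argument = -0.170 + (-1.815)/0.9310 = -2.1195 → -2.12.
α₁ = Φ(-2.12) = 0.0170; rank = round(400 × 0.0170) = 7; θ*₍7₎ = 2.56.
Upper: z₀ + z₂ = 1.475; 1 − a(z₀+z₂) = 1.0560; argument = 1.2267 → 1.23; α₂ = 0.8907; rank = 356; θ*₍356₎ = 5.30.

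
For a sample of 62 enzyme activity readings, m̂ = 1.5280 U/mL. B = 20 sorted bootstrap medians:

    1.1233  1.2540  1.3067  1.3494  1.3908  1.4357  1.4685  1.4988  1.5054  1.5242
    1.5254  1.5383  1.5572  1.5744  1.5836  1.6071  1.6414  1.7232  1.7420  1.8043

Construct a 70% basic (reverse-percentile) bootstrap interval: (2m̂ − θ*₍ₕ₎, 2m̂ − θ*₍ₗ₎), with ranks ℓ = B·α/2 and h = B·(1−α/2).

Percentile endpoints at ranks 3 and 17: θ*₍3₎ = 1.3067, θ*₍17₎ = 1.6414.
Basic interval reflects these around m̂:
  lower = 2 × 1.5280 − 1.6414 = 1.4146
  upper = 2 × 1.5280 − 1.3067 = 1.7493

(1.4146, 1.7493)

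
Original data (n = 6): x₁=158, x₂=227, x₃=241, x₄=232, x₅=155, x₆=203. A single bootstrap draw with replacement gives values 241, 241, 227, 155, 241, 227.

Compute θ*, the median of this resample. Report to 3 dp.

Sorted: 155, 227, 227, 241, 241, 241
Median = average of the two middle values = 234.000

θ* = 234.000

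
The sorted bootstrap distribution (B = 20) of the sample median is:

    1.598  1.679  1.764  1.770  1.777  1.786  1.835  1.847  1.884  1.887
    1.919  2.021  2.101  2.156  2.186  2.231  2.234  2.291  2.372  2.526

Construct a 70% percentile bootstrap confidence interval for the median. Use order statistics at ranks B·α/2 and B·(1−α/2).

(1.764, 2.234)

α = 0.30; lower rank = 20 × 0.150 = 3; upper rank = 20 × 0.850 = 17.
The 3rd smallest replicate is 1.764; the 17th is 2.234.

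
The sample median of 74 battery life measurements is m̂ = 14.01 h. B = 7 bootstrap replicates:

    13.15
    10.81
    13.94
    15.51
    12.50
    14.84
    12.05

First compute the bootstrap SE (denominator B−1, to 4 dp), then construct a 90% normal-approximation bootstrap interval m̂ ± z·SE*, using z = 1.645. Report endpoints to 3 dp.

(11.317, 16.703)

Mean of replicates = 13.2571; sum of squared deviations = 16.0775; SE* = √(16.0775/6) = 1.6369
Margin = 1.645 × 1.6369 = 2.6927
Interval: 14.01 ± 2.6927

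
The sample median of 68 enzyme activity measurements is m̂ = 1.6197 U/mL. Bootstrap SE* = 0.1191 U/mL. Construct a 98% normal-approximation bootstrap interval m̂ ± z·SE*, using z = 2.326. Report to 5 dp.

Margin = 2.326 × 0.1191 = 0.277027
Interval: 1.6197 ± 0.277027

(1.34267, 1.89673)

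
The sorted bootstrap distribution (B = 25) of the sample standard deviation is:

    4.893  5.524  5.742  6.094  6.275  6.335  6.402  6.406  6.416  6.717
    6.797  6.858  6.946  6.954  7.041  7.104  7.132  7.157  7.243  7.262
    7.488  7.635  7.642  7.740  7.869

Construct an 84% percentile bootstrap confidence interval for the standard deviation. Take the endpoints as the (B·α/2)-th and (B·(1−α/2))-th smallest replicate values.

α = 0.16; lower rank = 25 × 0.080 = 2; upper rank = 25 × 0.920 = 23.
The 2nd smallest replicate is 5.524; the 23rd is 7.642.

(5.524, 7.642)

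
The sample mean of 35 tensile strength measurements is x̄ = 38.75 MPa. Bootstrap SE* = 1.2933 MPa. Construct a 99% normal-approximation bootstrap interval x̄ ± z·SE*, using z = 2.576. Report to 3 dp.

(35.418, 42.082)

Margin = 2.576 × 1.2933 = 3.3315
Interval: 38.75 ± 3.3315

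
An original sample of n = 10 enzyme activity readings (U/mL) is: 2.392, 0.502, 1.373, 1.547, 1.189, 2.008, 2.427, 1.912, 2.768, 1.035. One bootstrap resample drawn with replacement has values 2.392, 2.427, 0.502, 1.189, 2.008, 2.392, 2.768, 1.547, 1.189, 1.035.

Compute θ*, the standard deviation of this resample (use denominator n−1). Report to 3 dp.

θ* = 0.755

Mean = 1.7449; sum of squared deviations = 5.1247
s² = 5.1247 / 9 = 0.5694
s = √0.5694 = 0.755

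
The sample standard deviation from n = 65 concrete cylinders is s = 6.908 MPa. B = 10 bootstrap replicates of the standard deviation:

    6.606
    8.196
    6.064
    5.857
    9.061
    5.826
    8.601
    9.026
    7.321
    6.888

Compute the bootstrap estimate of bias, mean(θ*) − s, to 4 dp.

bias = +0.4366

mean(θ*) = (6.606 + 8.196 + 6.064 + 5.857 + 9.061 + 5.826 + 8.601 + 9.026 + 7.321 + 6.888) / 10 = 7.34460
bias = 7.34460 − 6.908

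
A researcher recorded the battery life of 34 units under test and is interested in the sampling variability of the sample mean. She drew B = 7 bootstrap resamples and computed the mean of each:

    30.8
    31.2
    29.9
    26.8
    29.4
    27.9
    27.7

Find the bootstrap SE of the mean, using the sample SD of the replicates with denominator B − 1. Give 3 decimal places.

SE* = 1.669

Bootstrap SE is the standard deviation of the 7 replicate means.
Mean of replicates: (30.8 + 31.2 + 29.9 + 26.8 + 29.4 + 27.9 + 27.7) / 7 = 203.7000 / 7 = 29.1000
Sum of squared deviations: (+1.7000)² + (+2.1000)² + (+0.8000)² + (−2.3000)² + (+0.3000)² + (−1.2000)² + (−1.4000)² = 16.7200
Variance = 16.7200 / 6 = 2.7867
SE* = √2.7867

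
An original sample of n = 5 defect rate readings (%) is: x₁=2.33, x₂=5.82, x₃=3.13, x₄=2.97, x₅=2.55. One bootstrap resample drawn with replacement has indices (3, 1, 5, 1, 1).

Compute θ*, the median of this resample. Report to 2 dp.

θ* = 2.33

Resample values: 3.13, 2.33, 2.55, 2.33, 2.33.
Sorted: 2.33, 2.33, 2.33, 2.55, 3.13
Median = middle value = 2.33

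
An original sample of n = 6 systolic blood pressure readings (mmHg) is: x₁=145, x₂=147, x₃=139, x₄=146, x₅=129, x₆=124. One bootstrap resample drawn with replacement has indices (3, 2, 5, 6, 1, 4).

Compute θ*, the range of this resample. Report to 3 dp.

θ* = 23.000

Resample values: 139, 147, 129, 124, 145, 146.
Range = 147 − 124 = 23.000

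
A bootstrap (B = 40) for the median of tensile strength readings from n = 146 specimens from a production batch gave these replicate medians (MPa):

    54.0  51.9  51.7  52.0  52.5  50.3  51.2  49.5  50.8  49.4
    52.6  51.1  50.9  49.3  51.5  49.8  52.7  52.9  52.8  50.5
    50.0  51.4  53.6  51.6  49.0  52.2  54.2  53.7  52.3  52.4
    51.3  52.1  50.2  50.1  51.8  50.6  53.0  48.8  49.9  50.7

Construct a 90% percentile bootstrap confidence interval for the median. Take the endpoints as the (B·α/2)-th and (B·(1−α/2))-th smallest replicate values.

(49.0, 53.7)

Sorted replicates: 48.8, 49.0, 49.3, 49.4, 49.5, 49.8, 49.9, 50.0, 50.1, 50.2, 50.3, 50.5, 50.6, 50.7, 50.8, 50.9, 51.1, 51.2, 51.3, 51.4, 51.5, 51.6, 51.7, 51.8, 51.9, 52.0, 52.1, 52.2, 52.3, 52.4, 52.5, 52.6, 52.7, 52.8, 52.9, 53.0, 53.6, 53.7, 54.0, 54.2
α = 0.10; lower rank = 40 × 0.050 = 2; upper rank = 40 × 0.950 = 38.
The 2nd smallest replicate is 49.0; the 38th is 53.7.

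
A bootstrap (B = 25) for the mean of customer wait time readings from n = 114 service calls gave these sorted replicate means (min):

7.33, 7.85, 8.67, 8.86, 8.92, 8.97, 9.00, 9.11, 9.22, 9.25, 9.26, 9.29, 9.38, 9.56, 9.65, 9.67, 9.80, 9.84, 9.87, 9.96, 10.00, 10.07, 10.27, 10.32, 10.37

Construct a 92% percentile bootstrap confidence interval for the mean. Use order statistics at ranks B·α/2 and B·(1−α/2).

(7.33, 10.32)

α = 0.08; lower rank = 25 × 0.040 = 1; upper rank = 25 × 0.960 = 24.
The 1st smallest replicate is 7.33; the 24th is 10.32.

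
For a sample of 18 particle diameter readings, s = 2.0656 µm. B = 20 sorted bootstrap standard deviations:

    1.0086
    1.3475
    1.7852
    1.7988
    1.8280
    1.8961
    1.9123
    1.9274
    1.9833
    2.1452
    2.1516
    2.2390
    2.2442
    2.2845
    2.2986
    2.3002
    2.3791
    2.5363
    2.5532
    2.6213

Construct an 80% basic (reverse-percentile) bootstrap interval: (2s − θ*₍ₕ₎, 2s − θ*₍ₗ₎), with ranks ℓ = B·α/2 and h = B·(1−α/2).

Percentile endpoints at ranks 2 and 18: θ*₍2₎ = 1.3475, θ*₍18₎ = 2.5363.
Basic interval reflects these around s:
  lower = 2 × 2.0656 − 2.5363 = 1.5949
  upper = 2 × 2.0656 − 1.3475 = 2.7837

(1.5949, 2.7837)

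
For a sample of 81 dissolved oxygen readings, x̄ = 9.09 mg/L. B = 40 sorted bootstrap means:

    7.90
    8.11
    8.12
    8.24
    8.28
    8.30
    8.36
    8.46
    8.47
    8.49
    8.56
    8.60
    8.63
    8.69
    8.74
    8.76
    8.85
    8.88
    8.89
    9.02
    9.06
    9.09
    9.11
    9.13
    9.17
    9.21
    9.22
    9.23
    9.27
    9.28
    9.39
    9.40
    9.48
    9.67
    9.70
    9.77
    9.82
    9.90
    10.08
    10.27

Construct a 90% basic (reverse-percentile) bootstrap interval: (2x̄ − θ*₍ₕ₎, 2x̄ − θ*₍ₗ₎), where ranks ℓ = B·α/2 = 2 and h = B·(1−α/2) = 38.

(8.28, 10.07)

Percentile endpoints at ranks 2 and 38: θ*₍2₎ = 8.11, θ*₍38₎ = 9.90.
Basic interval reflects these around x̄:
  lower = 2 × 9.09 − 9.90 = 8.28
  upper = 2 × 9.09 − 8.11 = 10.07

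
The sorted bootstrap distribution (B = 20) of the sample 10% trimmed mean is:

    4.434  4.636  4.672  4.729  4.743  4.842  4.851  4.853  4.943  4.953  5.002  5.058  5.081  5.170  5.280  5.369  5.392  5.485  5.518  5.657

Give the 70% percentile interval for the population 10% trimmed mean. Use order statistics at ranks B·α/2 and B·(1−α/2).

α = 0.30; lower rank = 20 × 0.150 = 3; upper rank = 20 × 0.850 = 17.
The 3rd smallest replicate is 4.672; the 17th is 5.392.

(4.672, 5.392)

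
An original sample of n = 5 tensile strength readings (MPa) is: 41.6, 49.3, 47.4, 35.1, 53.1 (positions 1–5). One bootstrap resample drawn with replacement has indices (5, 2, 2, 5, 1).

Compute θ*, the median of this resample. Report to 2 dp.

θ* = 49.30

Resample values: 53.1, 49.3, 49.3, 53.1, 41.6.
Sorted: 41.6, 49.3, 49.3, 53.1, 53.1
Median = middle value = 49.30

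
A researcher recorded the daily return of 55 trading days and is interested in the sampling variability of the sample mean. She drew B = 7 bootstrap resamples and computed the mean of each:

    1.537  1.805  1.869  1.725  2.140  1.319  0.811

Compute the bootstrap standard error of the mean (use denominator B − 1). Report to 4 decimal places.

Bootstrap SE is the standard deviation of the 7 replicate means.
Mean of replicates: (1.537 + 1.805 + 1.869 + 1.725 + 2.140 + 1.319 + 0.811) / 7 = 11.20600 / 7 = 1.60086
Sum of squared deviations: (−0.06386)² + (+0.20414)² + (+0.26814)² + (+0.12414)² + (+0.53914)² + (−0.28186)² + (−0.78986)² = 1.12706
Variance = 1.12706 / 6 = 0.18784
SE* = √0.18784

SE* = 0.4334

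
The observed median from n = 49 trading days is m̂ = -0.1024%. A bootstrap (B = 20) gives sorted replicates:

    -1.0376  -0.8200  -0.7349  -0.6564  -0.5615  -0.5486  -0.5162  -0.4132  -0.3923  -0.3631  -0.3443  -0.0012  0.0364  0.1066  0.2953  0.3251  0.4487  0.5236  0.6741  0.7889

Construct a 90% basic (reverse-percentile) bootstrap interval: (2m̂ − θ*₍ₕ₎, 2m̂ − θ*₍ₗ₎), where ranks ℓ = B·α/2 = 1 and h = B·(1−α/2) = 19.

Percentile endpoints at ranks 1 and 19: θ*₍1₎ = -1.0376, θ*₍19₎ = 0.6741.
Basic interval reflects these around m̂:
  lower = 2 × -0.1024 − 0.6741 = -0.8789
  upper = 2 × -0.1024 − -1.0376 = 0.8328

(-0.8789, 0.8328)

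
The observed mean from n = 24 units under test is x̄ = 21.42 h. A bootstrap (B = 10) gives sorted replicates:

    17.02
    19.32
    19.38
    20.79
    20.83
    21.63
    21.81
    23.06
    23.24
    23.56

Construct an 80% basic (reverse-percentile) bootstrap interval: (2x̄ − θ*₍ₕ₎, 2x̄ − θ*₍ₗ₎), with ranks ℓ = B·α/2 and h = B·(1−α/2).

(19.60, 25.82)

Percentile endpoints at ranks 1 and 9: θ*₍1₎ = 17.02, θ*₍9₎ = 23.24.
Basic interval reflects these around x̄:
  lower = 2 × 21.42 − 23.24 = 19.60
  upper = 2 × 21.42 − 17.02 = 25.82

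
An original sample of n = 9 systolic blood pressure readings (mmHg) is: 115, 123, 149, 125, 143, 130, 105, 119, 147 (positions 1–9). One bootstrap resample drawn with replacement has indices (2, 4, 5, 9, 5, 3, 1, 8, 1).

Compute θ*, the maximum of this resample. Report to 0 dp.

Resample values: 123, 125, 143, 147, 143, 149, 115, 119, 115.
Maximum = 149

θ* = 149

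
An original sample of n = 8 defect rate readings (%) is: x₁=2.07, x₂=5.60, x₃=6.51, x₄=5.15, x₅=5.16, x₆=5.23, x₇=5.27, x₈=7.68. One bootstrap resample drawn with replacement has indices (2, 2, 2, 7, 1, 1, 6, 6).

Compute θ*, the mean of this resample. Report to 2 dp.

Resample values: 5.60, 5.60, 5.60, 5.27, 2.07, 2.07, 5.23, 5.23.
Mean = (5.60 + 5.60 + 5.60 + 5.27 + 2.07 + 2.07 + 5.23 + 5.23) / 8 = 36.670 / 8 = 4.58

θ* = 4.58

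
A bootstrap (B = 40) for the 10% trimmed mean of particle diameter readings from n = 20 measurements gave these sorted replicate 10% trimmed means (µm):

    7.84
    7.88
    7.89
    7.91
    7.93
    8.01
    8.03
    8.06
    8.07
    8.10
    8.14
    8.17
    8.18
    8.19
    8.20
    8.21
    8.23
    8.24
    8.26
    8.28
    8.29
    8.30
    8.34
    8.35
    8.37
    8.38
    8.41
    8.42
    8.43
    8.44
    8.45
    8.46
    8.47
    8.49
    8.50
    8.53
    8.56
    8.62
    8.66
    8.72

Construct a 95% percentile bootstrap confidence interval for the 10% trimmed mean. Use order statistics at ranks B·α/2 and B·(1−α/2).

(7.84, 8.66)

α = 0.05; lower rank = 40 × 0.025 = 1; upper rank = 40 × 0.975 = 39.
The 1st smallest replicate is 7.84; the 39th is 8.66.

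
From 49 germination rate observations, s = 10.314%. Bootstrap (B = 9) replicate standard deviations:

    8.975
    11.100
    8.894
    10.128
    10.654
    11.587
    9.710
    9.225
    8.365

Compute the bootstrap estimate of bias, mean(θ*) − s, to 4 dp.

bias = −0.4653

mean(θ*) = (8.975 + 11.100 + 8.894 + 10.128 + 10.654 + 11.587 + 9.710 + 9.225 + 8.365) / 9 = 9.84867
bias = 9.84867 − 10.314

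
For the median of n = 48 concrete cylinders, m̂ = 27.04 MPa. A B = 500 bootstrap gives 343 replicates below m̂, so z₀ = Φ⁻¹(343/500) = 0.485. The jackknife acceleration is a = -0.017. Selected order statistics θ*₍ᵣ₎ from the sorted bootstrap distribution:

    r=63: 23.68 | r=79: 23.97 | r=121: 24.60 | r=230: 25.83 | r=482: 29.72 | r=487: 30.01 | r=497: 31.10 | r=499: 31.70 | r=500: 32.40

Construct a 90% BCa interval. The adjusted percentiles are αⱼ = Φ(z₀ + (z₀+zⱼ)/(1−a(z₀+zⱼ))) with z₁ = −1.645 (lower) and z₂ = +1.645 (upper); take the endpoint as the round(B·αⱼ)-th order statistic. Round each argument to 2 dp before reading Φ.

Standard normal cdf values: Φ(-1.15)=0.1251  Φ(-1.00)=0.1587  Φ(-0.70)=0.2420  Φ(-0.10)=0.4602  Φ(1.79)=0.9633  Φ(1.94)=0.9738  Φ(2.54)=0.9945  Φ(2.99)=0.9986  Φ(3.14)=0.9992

Lower: z₀ + z₁ = 0.485 + (-1.645) = -1.160; 1 − a(z₀+z₁) = 1 − (-0.017)(-1.160) = 0.9803; argument = 0.485 + (-1.160)/0.9803 = -0.6983 → -0.70.
α₁ = Φ(-0.70) = 0.2420; rank = round(500 × 0.2420) = 121; θ*₍121₎ = 24.60.
Upper: z₀ + z₂ = 2.130; 1 − a(z₀+z₂) = 1.0362; argument = 2.5406 → 2.54; α₂ = 0.9945; rank = 497; θ*₍497₎ = 31.10.

(24.60, 31.10)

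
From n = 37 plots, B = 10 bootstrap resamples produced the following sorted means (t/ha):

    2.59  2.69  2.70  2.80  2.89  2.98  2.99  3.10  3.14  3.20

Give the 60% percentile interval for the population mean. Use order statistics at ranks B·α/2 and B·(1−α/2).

α = 0.40; lower rank = 10 × 0.200 = 2; upper rank = 10 × 0.800 = 8.
The 2nd smallest replicate is 2.69; the 8th is 3.10.

(2.69, 3.10)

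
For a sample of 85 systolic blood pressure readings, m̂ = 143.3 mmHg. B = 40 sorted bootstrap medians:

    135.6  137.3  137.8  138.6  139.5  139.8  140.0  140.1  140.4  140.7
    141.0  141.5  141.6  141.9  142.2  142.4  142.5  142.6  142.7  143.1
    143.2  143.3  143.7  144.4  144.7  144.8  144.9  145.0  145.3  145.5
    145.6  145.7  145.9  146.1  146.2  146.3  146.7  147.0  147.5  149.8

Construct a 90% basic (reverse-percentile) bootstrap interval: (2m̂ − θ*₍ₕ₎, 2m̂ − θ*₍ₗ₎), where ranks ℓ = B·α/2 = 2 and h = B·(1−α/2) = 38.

(139.6, 149.3)

Percentile endpoints at ranks 2 and 38: θ*₍2₎ = 137.3, θ*₍38₎ = 147.0.
Basic interval reflects these around m̂:
  lower = 2 × 143.3 − 147.0 = 139.6
  upper = 2 × 143.3 − 137.3 = 149.3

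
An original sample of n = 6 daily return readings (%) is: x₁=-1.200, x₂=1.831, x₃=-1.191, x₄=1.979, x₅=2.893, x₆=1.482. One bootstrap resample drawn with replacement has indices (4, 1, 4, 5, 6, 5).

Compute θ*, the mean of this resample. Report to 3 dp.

Resample values: 1.979, -1.200, 1.979, 2.893, 1.482, 2.893.
Mean = (1.979 + (-1.200) + 1.979 + 2.893 + 1.482 + 2.893) / 6 = 10.0260 / 6 = 1.671

θ* = 1.671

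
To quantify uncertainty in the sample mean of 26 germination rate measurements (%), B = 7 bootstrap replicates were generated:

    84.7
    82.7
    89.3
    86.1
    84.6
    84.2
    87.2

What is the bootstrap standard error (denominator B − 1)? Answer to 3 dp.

SE* = 2.185

Bootstrap SE is the standard deviation of the 7 replicate means.
Mean of replicates: (84.7 + 82.7 + 89.3 + 86.1 + 84.6 + 84.2 + 87.2) / 7 = 598.8000 / 7 = 85.5429
Sum of squared deviations: (−0.8429)² + (−2.8429)² + (+3.7571)² + (+0.5571)² + (−0.9429)² + (−1.3429)² + (+1.6571)² = 28.6571
Variance = 28.6571 / 6 = 4.7762
SE* = √4.7762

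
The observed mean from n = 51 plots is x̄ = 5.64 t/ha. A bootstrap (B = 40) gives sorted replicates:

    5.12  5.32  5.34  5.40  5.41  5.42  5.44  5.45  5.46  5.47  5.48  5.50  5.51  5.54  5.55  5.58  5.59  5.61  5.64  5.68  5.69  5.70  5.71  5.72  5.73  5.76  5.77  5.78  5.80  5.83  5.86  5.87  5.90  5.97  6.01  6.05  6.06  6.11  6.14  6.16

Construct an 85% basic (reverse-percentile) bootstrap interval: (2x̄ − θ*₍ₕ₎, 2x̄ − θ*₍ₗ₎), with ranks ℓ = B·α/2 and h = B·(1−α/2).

(5.22, 5.94)

Percentile endpoints at ranks 3 and 37: θ*₍3₎ = 5.34, θ*₍37₎ = 6.06.
Basic interval reflects these around x̄:
  lower = 2 × 5.64 − 6.06 = 5.22
  upper = 2 × 5.64 − 5.34 = 5.94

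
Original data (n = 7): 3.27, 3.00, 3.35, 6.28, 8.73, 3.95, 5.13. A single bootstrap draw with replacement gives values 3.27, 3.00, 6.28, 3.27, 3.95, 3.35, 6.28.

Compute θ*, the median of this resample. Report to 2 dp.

Sorted: 3.00, 3.27, 3.27, 3.35, 3.95, 6.28, 6.28
Median = middle value = 3.35

θ* = 3.35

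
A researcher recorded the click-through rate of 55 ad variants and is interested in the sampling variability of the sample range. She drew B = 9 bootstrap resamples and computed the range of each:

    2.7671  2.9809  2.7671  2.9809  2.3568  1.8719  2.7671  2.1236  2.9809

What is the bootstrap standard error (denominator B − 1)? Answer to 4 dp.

SE* = 0.4079

Bootstrap SE is the standard deviation of the 9 replicate ranges.
Mean of replicates: (2.7671 + 2.9809 + 2.7671 + 2.9809 + 2.3568 + 1.8719 + 2.7671 + 2.1236 + 2.9809) / 9 = 23.59630 / 9 = 2.62181
Sum of squared deviations: (+0.14529)² + (+0.35909)² + (+0.14529)² + (+0.35909)² + (−0.26501)² + (−0.74991)² + (+0.14529)² + (−0.49821)² + (+0.35909)² = 1.33097
Variance = 1.33097 / 8 = 0.16637
SE* = √0.16637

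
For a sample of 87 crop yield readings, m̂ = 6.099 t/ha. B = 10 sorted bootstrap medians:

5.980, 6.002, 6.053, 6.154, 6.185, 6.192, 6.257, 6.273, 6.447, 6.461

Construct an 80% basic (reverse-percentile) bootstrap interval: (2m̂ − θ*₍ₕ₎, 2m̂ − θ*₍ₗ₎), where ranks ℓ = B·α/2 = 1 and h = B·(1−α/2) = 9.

Percentile endpoints at ranks 1 and 9: θ*₍1₎ = 5.980, θ*₍9₎ = 6.447.
Basic interval reflects these around m̂:
  lower = 2 × 6.099 − 6.447 = 5.751
  upper = 2 × 6.099 − 5.980 = 6.218

(5.751, 6.218)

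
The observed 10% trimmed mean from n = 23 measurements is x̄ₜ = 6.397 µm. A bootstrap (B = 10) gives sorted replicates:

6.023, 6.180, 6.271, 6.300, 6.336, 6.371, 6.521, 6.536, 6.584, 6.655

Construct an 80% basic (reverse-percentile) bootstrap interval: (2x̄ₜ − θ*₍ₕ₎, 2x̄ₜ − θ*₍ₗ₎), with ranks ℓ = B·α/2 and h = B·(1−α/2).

(6.210, 6.771)

Percentile endpoints at ranks 1 and 9: θ*₍1₎ = 6.023, θ*₍9₎ = 6.584.
Basic interval reflects these around x̄ₜ:
  lower = 2 × 6.397 − 6.584 = 6.210
  upper = 2 × 6.397 − 6.023 = 6.771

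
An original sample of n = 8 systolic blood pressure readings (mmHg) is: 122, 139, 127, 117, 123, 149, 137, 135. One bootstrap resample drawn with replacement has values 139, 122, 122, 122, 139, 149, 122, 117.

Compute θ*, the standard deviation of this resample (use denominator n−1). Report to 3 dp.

θ* = 11.588

Mean = 129.0000; sum of squared deviations = 940.0000
s² = 940.0000 / 7 = 134.2857
s = √134.2857 = 11.588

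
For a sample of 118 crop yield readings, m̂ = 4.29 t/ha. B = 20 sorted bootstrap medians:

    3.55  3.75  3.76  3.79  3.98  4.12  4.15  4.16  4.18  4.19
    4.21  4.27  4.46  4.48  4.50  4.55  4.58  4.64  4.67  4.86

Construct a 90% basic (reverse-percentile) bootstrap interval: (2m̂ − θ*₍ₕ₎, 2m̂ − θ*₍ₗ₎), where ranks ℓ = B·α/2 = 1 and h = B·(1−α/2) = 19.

(3.91, 5.03)

Percentile endpoints at ranks 1 and 19: θ*₍1₎ = 3.55, θ*₍19₎ = 4.67.
Basic interval reflects these around m̂:
  lower = 2 × 4.29 − 4.67 = 3.91
  upper = 2 × 4.29 − 3.55 = 5.03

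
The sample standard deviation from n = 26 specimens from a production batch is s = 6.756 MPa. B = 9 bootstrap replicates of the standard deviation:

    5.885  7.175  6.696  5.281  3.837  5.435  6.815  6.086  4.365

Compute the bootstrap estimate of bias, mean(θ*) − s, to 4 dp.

mean(θ*) = (5.885 + 7.175 + 6.696 + 5.281 + 3.837 + 5.435 + 6.815 + 6.086 + 4.365) / 9 = 5.73056
bias = 5.73056 − 6.756

bias = −1.0254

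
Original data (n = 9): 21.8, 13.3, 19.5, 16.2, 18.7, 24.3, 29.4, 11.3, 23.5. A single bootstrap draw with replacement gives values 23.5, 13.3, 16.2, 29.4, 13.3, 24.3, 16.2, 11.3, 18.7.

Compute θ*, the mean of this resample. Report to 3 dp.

Mean = (23.5 + 13.3 + 16.2 + 29.4 + 13.3 + 24.3 + 16.2 + 11.3 + 18.7) / 9 = 166.20 / 9 = 18.467

θ* = 18.467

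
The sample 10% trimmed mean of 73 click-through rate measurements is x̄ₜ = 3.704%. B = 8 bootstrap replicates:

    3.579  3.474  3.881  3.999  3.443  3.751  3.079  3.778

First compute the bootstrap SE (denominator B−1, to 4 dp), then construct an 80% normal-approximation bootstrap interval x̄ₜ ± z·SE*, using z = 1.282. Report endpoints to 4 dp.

(3.3284, 4.0796)

Mean of replicates = 3.6230; sum of squared deviations = 0.6008; SE* = √(0.6008/7) = 0.2930
Margin = 1.282 × 0.2930 = 0.37563
Interval: 3.704 ± 0.37563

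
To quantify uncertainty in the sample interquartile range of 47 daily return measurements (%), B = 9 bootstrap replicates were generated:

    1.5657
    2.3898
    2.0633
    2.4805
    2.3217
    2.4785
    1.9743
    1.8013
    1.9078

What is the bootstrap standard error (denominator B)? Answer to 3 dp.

Bootstrap SE is the standard deviation of the 9 replicate interquartile ranges.
Mean of replicates: (1.5657 + 2.3898 + 2.0633 + 2.4805 + 2.3217 + 2.4785 + 1.9743 + 1.8013 + 1.9078) / 9 = 18.98290 / 9 = 2.10921
Sum of squared deviations: (−0.54351)² + (+0.28059)² + (−0.04591)² + (+0.37129)² + (+0.21249)² + (+0.36929)² + (−0.13491)² + (−0.30791)² + (−0.20141)² = 0.84920
Variance = 0.84920 / 9 = 0.09436
SE* = √0.09436

SE* = 0.307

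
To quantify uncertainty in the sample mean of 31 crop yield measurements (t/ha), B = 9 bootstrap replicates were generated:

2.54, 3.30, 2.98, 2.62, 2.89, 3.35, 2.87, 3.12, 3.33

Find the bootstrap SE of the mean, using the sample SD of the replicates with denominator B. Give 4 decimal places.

Bootstrap SE is the standard deviation of the 9 replicate means.
Mean of replicates: (2.54 + 3.30 + 2.98 + 2.62 + 2.89 + 3.35 + 2.87 + 3.12 + 3.33) / 9 = 27.00000 / 9 = 3.00000
Sum of squared deviations: (−0.46000)² + (+0.30000)² + (−0.02000)² + (−0.38000)² + (−0.11000)² + (+0.35000)² + (−0.13000)² + (+0.12000)² + (+0.33000)² = 0.72120
Variance = 0.72120 / 9 = 0.08013
SE* = √0.08013

SE* = 0.2831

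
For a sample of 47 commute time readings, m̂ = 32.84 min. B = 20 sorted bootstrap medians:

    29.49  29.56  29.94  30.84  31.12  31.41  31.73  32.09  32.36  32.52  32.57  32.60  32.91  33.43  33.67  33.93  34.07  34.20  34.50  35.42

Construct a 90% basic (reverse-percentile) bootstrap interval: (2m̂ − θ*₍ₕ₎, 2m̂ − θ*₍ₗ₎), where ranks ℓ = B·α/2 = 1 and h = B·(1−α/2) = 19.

(31.18, 36.19)

Percentile endpoints at ranks 1 and 19: θ*₍1₎ = 29.49, θ*₍19₎ = 34.50.
Basic interval reflects these around m̂:
  lower = 2 × 32.84 − 34.50 = 31.18
  upper = 2 × 32.84 − 29.49 = 36.19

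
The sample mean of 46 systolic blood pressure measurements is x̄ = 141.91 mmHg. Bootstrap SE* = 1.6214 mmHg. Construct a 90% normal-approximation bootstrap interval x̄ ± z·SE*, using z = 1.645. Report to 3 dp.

Margin = 1.645 × 1.6214 = 2.6672
Interval: 141.91 ± 2.6672

(139.243, 144.577)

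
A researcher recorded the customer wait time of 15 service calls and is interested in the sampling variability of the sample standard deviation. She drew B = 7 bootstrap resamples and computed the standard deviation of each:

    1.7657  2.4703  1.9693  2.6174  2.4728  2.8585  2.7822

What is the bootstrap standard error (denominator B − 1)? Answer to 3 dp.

SE* = 0.408

Bootstrap SE is the standard deviation of the 7 replicate standard deviations.
Mean of replicates: (1.7657 + 2.4703 + 1.9693 + 2.6174 + 2.4728 + 2.8585 + 2.7822) / 7 = 16.93620 / 7 = 2.41946
Sum of squared deviations: (−0.65376)² + (+0.05084)² + (−0.45016)² + (+0.19794)² + (+0.05334)² + (+0.43904)² + (+0.36274)² = 0.99899
Variance = 0.99899 / 6 = 0.16650
SE* = √0.16650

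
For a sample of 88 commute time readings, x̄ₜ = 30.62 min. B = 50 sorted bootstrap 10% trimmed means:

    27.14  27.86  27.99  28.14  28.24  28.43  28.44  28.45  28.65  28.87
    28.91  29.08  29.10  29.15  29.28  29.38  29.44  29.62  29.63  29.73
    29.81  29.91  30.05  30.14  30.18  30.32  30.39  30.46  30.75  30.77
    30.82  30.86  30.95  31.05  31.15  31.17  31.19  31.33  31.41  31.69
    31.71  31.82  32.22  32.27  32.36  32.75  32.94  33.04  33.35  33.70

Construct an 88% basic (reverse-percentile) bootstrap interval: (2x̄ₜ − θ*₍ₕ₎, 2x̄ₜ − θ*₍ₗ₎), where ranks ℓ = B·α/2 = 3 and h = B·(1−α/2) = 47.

Percentile endpoints at ranks 3 and 47: θ*₍3₎ = 27.99, θ*₍47₎ = 32.94.
Basic interval reflects these around x̄ₜ:
  lower = 2 × 30.62 − 32.94 = 28.30
  upper = 2 × 30.62 − 27.99 = 33.25

(28.30, 33.25)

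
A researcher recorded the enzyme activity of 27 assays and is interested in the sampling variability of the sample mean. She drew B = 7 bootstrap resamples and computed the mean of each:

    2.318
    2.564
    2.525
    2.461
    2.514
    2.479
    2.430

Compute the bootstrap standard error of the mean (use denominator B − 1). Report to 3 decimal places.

Bootstrap SE is the standard deviation of the 7 replicate means.
Mean of replicates: (2.318 + 2.564 + 2.525 + 2.461 + 2.514 + 2.479 + 2.430) / 7 = 17.2910 / 7 = 2.4701
Sum of squared deviations: (−0.1521)² + (+0.0939)² + (+0.0549)² + (−0.0091)² + (+0.0439)² + (+0.0089)² + (−0.0401)² = 0.0387
Variance = 0.0387 / 6 = 0.0064
SE* = √0.0064

SE* = 0.080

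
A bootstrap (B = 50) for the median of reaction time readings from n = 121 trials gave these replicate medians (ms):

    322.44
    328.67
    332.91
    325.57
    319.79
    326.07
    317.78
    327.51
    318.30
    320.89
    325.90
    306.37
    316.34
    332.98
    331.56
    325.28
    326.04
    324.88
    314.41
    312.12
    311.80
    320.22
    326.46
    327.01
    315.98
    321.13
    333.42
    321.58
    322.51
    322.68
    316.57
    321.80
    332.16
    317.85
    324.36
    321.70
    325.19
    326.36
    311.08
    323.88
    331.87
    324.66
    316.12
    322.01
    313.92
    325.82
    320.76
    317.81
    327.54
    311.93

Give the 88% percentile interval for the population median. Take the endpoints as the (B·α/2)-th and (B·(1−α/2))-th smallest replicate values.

Sorted replicates: 306.37, 311.08, 311.80, 311.93, 312.12, 313.92, 314.41, 315.98, 316.12, 316.34, 316.57, 317.78, 317.81, 317.85, 318.30, 319.79, 320.22, 320.76, 320.89, 321.13, 321.58, 321.70, 321.80, 322.01, 322.44, 322.51, 322.68, 323.88, 324.36, 324.66, 324.88, 325.19, 325.28, 325.57, 325.82, 325.90, 326.04, 326.07, 326.36, 326.46, 327.01, 327.51, 327.54, 328.67, 331.56, 331.87, 332.16, 332.91, 332.98, 333.42
α = 0.12; lower rank = 50 × 0.060 = 3; upper rank = 50 × 0.940 = 47.
The 3rd smallest replicate is 311.80; the 47th is 332.16.

(311.80, 332.16)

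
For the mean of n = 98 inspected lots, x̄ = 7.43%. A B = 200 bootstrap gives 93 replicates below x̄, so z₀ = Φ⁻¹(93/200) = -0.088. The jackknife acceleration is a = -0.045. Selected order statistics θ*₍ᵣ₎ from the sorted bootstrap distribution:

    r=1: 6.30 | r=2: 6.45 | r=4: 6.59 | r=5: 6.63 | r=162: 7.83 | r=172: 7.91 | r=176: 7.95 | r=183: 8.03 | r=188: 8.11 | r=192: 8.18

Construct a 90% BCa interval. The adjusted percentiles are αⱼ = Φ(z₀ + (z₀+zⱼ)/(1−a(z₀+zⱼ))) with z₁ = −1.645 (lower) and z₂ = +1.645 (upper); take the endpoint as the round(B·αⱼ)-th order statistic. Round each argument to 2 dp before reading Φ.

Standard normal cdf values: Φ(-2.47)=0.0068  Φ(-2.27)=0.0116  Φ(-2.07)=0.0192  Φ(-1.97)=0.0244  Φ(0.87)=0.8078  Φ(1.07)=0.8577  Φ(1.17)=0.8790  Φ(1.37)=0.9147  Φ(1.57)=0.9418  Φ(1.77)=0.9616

(6.63, 8.03)

Lower: z₀ + z₁ = -0.088 + (-1.645) = -1.733; 1 − a(z₀+z₁) = 1 − (-0.045)(-1.733) = 0.9220; argument = -0.088 + (-1.733)/0.9220 = -1.9676 → -1.97.
α₁ = Φ(-1.97) = 0.0244; rank = round(200 × 0.0244) = 5; θ*₍5₎ = 6.63.
Upper: z₀ + z₂ = 1.557; 1 − a(z₀+z₂) = 1.0701; argument = 1.3671 → 1.37; α₂ = 0.9147; rank = 183; θ*₍183₎ = 8.03.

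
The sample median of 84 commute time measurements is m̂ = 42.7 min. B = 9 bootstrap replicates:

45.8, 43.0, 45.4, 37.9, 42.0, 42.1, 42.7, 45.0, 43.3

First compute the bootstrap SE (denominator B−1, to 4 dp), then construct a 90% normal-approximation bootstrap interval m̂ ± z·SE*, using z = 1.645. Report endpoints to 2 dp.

Mean of replicates = 43.0222; sum of squared deviations = 45.5956; SE* = √(45.5956/8) = 2.3874
Margin = 1.645 × 2.3874 = 3.927
Interval: 42.7 ± 3.927

(38.77, 46.63)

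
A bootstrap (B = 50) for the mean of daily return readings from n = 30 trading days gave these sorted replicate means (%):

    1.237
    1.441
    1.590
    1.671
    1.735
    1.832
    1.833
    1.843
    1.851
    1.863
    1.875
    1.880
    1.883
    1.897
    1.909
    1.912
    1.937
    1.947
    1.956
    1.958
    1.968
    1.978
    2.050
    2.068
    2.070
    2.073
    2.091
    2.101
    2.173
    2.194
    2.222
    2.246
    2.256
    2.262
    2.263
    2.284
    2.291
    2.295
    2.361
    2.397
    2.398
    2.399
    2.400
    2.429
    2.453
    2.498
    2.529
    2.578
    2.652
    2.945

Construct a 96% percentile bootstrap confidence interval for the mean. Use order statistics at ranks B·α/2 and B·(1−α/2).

(1.237, 2.652)

α = 0.04; lower rank = 50 × 0.020 = 1; upper rank = 50 × 0.980 = 49.
The 1st smallest replicate is 1.237; the 49th is 2.652.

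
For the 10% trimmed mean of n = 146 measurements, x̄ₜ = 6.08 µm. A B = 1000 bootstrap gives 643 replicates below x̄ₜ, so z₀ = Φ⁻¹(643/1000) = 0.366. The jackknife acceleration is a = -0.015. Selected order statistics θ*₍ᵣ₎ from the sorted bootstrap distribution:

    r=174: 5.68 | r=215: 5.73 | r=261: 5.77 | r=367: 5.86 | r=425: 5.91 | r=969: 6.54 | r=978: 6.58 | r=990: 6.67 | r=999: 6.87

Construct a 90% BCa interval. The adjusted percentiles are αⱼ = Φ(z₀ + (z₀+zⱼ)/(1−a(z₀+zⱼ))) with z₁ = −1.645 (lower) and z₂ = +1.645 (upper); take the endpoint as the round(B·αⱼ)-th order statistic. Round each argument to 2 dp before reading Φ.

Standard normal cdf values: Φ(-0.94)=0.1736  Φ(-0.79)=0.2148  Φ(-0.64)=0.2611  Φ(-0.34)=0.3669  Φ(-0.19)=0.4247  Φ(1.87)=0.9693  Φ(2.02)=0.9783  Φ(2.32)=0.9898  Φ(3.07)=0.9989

(5.68, 6.67)

Lower: z₀ + z₁ = 0.366 + (-1.645) = -1.279; 1 − a(z₀+z₁) = 1 − (-0.015)(-1.279) = 0.9808; argument = 0.366 + (-1.279)/0.9808 = -0.9380 → -0.94.
α₁ = Φ(-0.94) = 0.1736; rank = round(1000 × 0.1736) = 174; θ*₍174₎ = 5.68.
Upper: z₀ + z₂ = 2.011; 1 − a(z₀+z₂) = 1.0302; argument = 2.3181 → 2.32; α₂ = 0.9898; rank = 990; θ*₍990₎ = 6.67.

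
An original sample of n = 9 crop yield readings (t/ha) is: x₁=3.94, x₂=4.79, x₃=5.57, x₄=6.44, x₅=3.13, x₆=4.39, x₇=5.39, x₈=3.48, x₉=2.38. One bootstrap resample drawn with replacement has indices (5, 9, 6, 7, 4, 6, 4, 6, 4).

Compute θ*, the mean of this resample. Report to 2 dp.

Resample values: 3.13, 2.38, 4.39, 5.39, 6.44, 4.39, 6.44, 4.39, 6.44.
Mean = (3.13 + 2.38 + 4.39 + 5.39 + 6.44 + 4.39 + 6.44 + 4.39 + 6.44) / 9 = 43.390 / 9 = 4.82

θ* = 4.82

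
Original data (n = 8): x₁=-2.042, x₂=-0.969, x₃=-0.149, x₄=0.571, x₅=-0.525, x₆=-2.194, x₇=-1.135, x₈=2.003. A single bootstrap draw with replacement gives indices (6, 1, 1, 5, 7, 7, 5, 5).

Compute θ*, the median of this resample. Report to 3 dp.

θ* = -1.135

Resample values: -2.194, -2.042, -2.042, -0.525, -1.135, -1.135, -0.525, -0.525.
Sorted: -2.194, -2.042, -2.042, -1.135, -1.135, -0.525, -0.525, -0.525
Median = average of the two middle values = -1.135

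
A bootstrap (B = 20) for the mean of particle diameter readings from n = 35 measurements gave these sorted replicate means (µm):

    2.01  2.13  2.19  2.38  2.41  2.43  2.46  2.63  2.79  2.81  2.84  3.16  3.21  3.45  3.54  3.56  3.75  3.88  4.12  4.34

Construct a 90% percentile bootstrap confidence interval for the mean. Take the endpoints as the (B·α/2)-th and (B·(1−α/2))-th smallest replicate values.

α = 0.10; lower rank = 20 × 0.050 = 1; upper rank = 20 × 0.950 = 19.
The 1st smallest replicate is 2.01; the 19th is 4.12.

(2.01, 4.12)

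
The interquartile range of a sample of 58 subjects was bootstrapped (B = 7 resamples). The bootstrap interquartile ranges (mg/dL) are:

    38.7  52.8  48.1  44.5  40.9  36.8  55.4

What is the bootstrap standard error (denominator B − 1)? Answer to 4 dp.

SE* = 7.0935

Bootstrap SE is the standard deviation of the 7 replicate interquartile ranges.
Mean of replicates: (38.7 + 52.8 + 48.1 + 44.5 + 40.9 + 36.8 + 55.4) / 7 = 317.20000 / 7 = 45.31429
Sum of squared deviations: (−6.61429)² + (+7.48571)² + (+2.78571)² + (−0.81429)² + (−4.41429)² + (−8.51429)² + (+10.08571)² = 301.90857
Variance = 301.90857 / 6 = 50.31810
SE* = √50.31810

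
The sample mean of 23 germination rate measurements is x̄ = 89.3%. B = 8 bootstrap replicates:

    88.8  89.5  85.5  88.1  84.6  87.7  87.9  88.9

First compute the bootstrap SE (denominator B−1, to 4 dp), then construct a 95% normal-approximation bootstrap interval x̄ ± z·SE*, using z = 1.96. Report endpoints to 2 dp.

(85.95, 92.65)

Mean of replicates = 87.6250; sum of squared deviations = 20.4950; SE* = √(20.4950/7) = 1.7111
Margin = 1.96 × 1.7111 = 3.354
Interval: 89.3 ± 3.354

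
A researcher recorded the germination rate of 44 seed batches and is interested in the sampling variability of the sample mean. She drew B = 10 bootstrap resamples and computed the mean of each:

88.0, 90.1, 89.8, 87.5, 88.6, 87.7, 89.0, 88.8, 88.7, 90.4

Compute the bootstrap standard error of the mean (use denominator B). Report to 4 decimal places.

Bootstrap SE is the standard deviation of the 10 replicate means.
Mean of replicates: (88.0 + 90.1 + 89.8 + 87.5 + 88.6 + 87.7 + 89.0 + 88.8 + 88.7 + 90.4) / 10 = 888.60000 / 10 = 88.86000
Sum of squared deviations: (−0.86000)² + (+1.24000)² + (+0.94000)² + (−1.36000)² + (−0.26000)² + (−1.16000)² + (+0.14000)² + (−0.06000)² + (−0.16000)² + (+1.54000)² = 8.84400
Variance = 8.84400 / 10 = 0.88440
SE* = √0.88440

SE* = 0.9404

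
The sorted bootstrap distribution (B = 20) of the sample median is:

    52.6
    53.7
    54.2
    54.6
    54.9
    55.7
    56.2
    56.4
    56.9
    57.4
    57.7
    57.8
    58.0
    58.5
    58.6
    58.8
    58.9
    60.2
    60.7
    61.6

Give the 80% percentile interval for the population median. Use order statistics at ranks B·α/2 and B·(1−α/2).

(53.7, 60.2)

α = 0.20; lower rank = 20 × 0.100 = 2; upper rank = 20 × 0.900 = 18.
The 2nd smallest replicate is 53.7; the 18th is 60.2.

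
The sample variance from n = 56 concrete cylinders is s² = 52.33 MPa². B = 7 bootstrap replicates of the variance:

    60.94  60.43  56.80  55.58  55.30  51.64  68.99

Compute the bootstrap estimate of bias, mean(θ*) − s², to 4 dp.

mean(θ*) = (60.94 + 60.43 + 56.80 + 55.58 + 55.30 + 51.64 + 68.99) / 7 = 58.52571
bias = 58.52571 − 52.33

bias = +6.1957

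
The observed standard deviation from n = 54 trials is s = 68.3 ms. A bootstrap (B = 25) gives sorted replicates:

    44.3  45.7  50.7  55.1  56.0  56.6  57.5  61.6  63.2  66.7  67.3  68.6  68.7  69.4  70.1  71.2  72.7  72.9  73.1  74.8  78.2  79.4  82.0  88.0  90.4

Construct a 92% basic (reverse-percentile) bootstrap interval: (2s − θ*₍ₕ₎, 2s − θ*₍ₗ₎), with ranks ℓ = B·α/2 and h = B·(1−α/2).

(48.6, 92.3)

Percentile endpoints at ranks 1 and 24: θ*₍1₎ = 44.3, θ*₍24₎ = 88.0.
Basic interval reflects these around s:
  lower = 2 × 68.3 − 88.0 = 48.6
  upper = 2 × 68.3 − 44.3 = 92.3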